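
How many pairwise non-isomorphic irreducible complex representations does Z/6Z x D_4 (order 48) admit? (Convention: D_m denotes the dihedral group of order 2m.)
30

Reasoning: The number of irreducible complex representations of a finite group equals its number of conjugacy classes. For a direct product, #classes(G x H) = #classes(G) * #classes(H). Z/6Z has 6 classes (abelian), D_4 has 5 classes, so 6 * 5 = 30, so Z/6Z x D_4 (order 48) has exactly 30 irreducible complex representations.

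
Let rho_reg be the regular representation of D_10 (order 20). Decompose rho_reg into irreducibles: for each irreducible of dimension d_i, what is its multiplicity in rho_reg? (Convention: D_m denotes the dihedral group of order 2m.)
Each irreducible V_i of dimension d_i appears with multiplicity d_i, i.e. rho_reg = (direct sum over all irreducibles V_i) d_i V_i. The irreducible dimensions for D_10 are 1, 1, 1, 1, 2, 2, 2, 2: 4 irreducibles of dimension 1, each with multiplicity 1; 4 irreducibles of dimension 2, each with multiplicity 2. Total dimension 4*1*1 + 4*2*2 = 20 = |G|.

Argument: General theorem: in the regular representation of a finite group G, each irreducible appears with multiplicity equal to its dimension. Check: dim(rho_reg) = sum d_i^2 = 1 + 1 + 1 + 1 + 4 + 4 + 4 + 4 = 20 = |G|.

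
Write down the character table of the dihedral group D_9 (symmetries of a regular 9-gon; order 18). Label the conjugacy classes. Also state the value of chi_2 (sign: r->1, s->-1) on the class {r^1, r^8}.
Conjugacy classes: {e} of size 1, {r^1, r^8} of size 2, {r^2, r^7} of size 2, {r^3, r^6} of size 2, {r^4, r^5} of size 2, {s, sr, ..., sr^8} of size 9.
Character table:
  irrep \ class              {e} (size 1)  {r^1, r^8} (size 2)  {r^2, r^7} (size 2)  {r^3, r^6} (size 2)  {r^4, r^5} (size 2)  {s, sr, ..., sr^8} (size 9)
  chi_1 (triv)               1             1                    1                    1                    1                    1                          
  chi_2 (sign: r->1, s->-1)  1             1                    1                    1                    1                    -1                         
  chi_3 (2d, j=1)            2             2*cos(2*pi/9)        2*cos(4*pi/9)        -1                   -2*cos(pi/9)         0                          
  chi_4 (2d, j=2)            2             2*cos(4*pi/9)        -2*cos(pi/9)         -1                   2*cos(2*pi/9)        0                          
  chi_5 (2d, j=3)            2             -1                   -1                   2                    -1                   0                          
  chi_6 (2d, j=4)            2             -2*cos(pi/9)         2*cos(2*pi/9)        -1                   2*cos(4*pi/9)        0                          

Spot check: chi_2 (sign: r->1, s->-1) on {r^1, r^8} = 1.

Explanation: D_9 has order 2*9 = 18 with 6 conjugacy classes, hence 6 irreducibles. Sum of squared dims 1 + 1 + 4 + 4 + 4 + 4 = 18 = |G|. Linear characters come from the abelianisation; the 2-dimensional irreps have character r^k -> 2*cos(2*pi*j*k/9), reflections -> 0.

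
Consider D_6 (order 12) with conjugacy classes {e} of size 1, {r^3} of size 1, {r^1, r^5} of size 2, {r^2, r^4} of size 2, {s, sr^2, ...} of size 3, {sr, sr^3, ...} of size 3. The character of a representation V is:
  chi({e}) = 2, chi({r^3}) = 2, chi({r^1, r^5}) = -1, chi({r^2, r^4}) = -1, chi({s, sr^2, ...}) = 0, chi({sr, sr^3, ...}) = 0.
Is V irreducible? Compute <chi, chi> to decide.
Irreducible: <chi, chi> = 1.

Proof sketch: <chi, chi> = (1/|G|) sum_C |C| * |chi(C)|^2 = (1/12)[1*|2|^2 + 1*|2|^2 + 2*|-1|^2 + 2*|-1|^2 + 3*|0|^2 + 3*|0|^2]
  = (1/12)[(4) + (4) + (2) + (2) + (0) + (0)] = 12/12 = 1.
A character is irreducible iff <chi, chi> = 1, so this representation is irreducible.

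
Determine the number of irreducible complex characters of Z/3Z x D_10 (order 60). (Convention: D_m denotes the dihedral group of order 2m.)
24

The number of irreducible complex representations of a finite group equals its number of conjugacy classes. For a direct product, #classes(G x H) = #classes(G) * #classes(H). Z/3Z has 3 classes (abelian), D_10 has 8 classes, so 3 * 8 = 24, so Z/3Z x D_10 (order 60) has exactly 24 irreducible complex representations.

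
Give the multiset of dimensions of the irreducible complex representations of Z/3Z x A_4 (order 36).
Dimensions: 1, 1, 1, 1, 1, 1, 1, 1, 1, 3, 3, 3

Derivation: There are 12 irreducibles (= number of conjugacy classes). Their dimensions d_i satisfy sum d_i^2 = |G| = 36: 1 + 1 + 1 + 1 + 1 + 1 + 1 + 1 + 1 + 9 + 9 + 9 = 36. (For the product with Z/3Z: each of the 3 1-dim characters of Z/3Z tensors with each irrep of A_4, giving 3 copies of each A_4-dimension.)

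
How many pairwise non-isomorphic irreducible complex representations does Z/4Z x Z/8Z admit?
32

Justification: The number of irreducible complex representations of a finite group equals its number of conjugacy classes. Z/4Z x Z/8Z is abelian of order 32, so every element is its own conjugacy class: 32 classes, so Z/4Z x Z/8Z (order 32) has exactly 32 irreducible complex representations.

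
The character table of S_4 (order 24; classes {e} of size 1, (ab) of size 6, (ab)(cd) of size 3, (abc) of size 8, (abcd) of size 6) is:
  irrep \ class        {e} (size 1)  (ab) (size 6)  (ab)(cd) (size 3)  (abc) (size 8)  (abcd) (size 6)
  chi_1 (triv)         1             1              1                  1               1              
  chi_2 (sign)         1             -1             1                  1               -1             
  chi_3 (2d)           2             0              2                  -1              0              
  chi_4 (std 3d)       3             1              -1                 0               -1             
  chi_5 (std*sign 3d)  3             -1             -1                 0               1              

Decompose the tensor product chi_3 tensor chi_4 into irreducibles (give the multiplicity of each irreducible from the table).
chi_3 tensor chi_4 = chi_4 + chi_5 (all other irreducibles have multiplicity 0).

Proof sketch: The character of a tensor product is the pointwise product (chi_3 * chi_4)(C) = chi_3(C) * chi_4(C):
  {e}: (2)*(3), (ab): (0)*(1), (ab)(cd): (2)*(-1), (abc): (-1)*(0), (abcd): (0)*(-1)
so (chi_3 * chi_4) takes values
  {e} -> 6, (ab) -> 0, (ab)(cd) -> -2, (abc) -> 0, (abcd) -> 0.
Now take the inner product of this character with each irreducible chi from the table, <chi_3*chi_4, chi> = (1/24) sum_C |C| (chi_3*chi_4)(C) conj(chi(C)):
  <chi_3*chi_4, chi_1> = (1/24)[1*(6)*conj(1) + 6*(0)*conj(1) + 3*(-2)*conj(1) + 8*(0)*conj(1) + 6*(0)*conj(1)]
      = (1/24)[(6) + (0) + (-6) + (0) + (0)] = 0/24 = 0
  <chi_3*chi_4, chi_2> = (1/24)[1*(6)*conj(1) + 6*(0)*conj(-1) + 3*(-2)*conj(1) + 8*(0)*conj(1) + 6*(0)*conj(-1)]
      = (1/24)[(6) + (0) + (-6) + (0) + (0)] = 0/24 = 0
  <chi_3*chi_4, chi_3> = (1/24)[1*(6)*conj(2) + 6*(0)*conj(0) + 3*(-2)*conj(2) + 8*(0)*conj(-1) + 6*(0)*conj(0)]
      = (1/24)[(12) + (0) + (-12) + (0) + (0)] = 0/24 = 0
  <chi_3*chi_4, chi_4> = (1/24)[1*(6)*conj(3) + 6*(0)*conj(1) + 3*(-2)*conj(-1) + 8*(0)*conj(0) + 6*(0)*conj(-1)]
      = (1/24)[(18) + (0) + (6) + (0) + (0)] = 24/24 = 1
  <chi_3*chi_4, chi_5> = (1/24)[1*(6)*conj(3) + 6*(0)*conj(-1) + 3*(-2)*conj(-1) + 8*(0)*conj(0) + 6*(0)*conj(1)]
      = (1/24)[(18) + (0) + (6) + (0) + (0)] = 24/24 = 1
Hence the multiplicities are chi_4: 1, chi_5: 1. Dimension check: dim(chi_3)*dim(chi_4) = 2*3 = 6 and sum (mult * dim) = 1*3 + 1*3 = 6.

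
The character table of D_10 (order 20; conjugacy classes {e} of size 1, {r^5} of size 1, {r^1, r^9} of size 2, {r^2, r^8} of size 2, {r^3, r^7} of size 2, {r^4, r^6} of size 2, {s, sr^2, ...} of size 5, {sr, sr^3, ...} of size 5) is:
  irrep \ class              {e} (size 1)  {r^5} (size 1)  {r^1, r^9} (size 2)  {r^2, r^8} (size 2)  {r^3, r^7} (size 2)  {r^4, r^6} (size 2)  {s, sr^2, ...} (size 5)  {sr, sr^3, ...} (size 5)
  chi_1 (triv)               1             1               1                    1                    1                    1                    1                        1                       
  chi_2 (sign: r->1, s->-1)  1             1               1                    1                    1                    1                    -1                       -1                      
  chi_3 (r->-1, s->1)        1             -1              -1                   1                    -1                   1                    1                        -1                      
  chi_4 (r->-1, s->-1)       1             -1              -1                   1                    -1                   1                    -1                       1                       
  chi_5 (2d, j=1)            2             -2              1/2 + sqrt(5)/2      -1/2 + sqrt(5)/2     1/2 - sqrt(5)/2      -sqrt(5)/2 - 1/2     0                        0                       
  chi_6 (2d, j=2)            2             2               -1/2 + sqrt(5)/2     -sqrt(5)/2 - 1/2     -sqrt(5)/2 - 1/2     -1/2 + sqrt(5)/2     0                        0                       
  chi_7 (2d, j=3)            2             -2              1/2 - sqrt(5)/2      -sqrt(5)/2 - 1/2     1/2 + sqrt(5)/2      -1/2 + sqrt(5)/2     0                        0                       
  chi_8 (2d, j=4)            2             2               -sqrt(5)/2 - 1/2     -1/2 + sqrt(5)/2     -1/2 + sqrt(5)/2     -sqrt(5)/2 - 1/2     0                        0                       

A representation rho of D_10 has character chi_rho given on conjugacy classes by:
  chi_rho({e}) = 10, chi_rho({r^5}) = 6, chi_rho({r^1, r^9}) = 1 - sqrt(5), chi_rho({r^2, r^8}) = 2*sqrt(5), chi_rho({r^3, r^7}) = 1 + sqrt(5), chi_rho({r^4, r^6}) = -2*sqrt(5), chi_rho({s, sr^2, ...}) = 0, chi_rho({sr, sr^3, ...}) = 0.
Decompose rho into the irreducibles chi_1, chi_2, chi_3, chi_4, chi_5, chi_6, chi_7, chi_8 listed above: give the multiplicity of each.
Multiplicities: chi_1: 1, chi_2: 1, chi_3: 0, chi_4: 0, chi_5: 1, chi_6: 0, chi_7: 0, chi_8: 3.

Solution. Use <chi_rho, chi> = (1/|G|) sum_C |C| * chi_rho(C) * conj(chi(C)) with |G| = 20 for each irreducible chi in the table:
  <chi_rho, chi_1> = (1/20)[1*(10)*conj(1) + 1*(6)*conj(1) + 2*(1 - sqrt(5))*conj(1) + 2*(2*sqrt(5))*conj(1) + 2*(1 + sqrt(5))*conj(1) + 2*(-2*sqrt(5))*conj(1) + 5*(0)*conj(1) + 5*(0)*conj(1)]
      = (1/20)[(10) + (6) + (2 - 2*sqrt(5)) + (4*sqrt(5)) + (2 + 2*sqrt(5)) + (-4*sqrt(5)) + (0) + (0)] = 20/20 = 1
  <chi_rho, chi_2> = (1/20)[1*(10)*conj(1) + 1*(6)*conj(1) + 2*(1 - sqrt(5))*conj(1) + 2*(2*sqrt(5))*conj(1) + 2*(1 + sqrt(5))*conj(1) + 2*(-2*sqrt(5))*conj(1) + 5*(0)*conj(-1) + 5*(0)*conj(-1)]
      = (1/20)[(10) + (6) + (2 - 2*sqrt(5)) + (4*sqrt(5)) + (2 + 2*sqrt(5)) + (-4*sqrt(5)) + (0) + (0)] = 20/20 = 1
  <chi_rho, chi_3> = (1/20)[1*(10)*conj(1) + 1*(6)*conj(-1) + 2*(1 - sqrt(5))*conj(-1) + 2*(2*sqrt(5))*conj(1) + 2*(1 + sqrt(5))*conj(-1) + 2*(-2*sqrt(5))*conj(1) + 5*(0)*conj(1) + 5*(0)*conj(-1)]
      = (1/20)[(10) + (-6) + (-2 + 2*sqrt(5)) + (4*sqrt(5)) + (-2*sqrt(5) - 2) + (-4*sqrt(5)) + (0) + (0)] = 0/20 = 0
  <chi_rho, chi_4> = (1/20)[1*(10)*conj(1) + 1*(6)*conj(-1) + 2*(1 - sqrt(5))*conj(-1) + 2*(2*sqrt(5))*conj(1) + 2*(1 + sqrt(5))*conj(-1) + 2*(-2*sqrt(5))*conj(1) + 5*(0)*conj(-1) + 5*(0)*conj(1)]
      = (1/20)[(10) + (-6) + (-2 + 2*sqrt(5)) + (4*sqrt(5)) + (-2*sqrt(5) - 2) + (-4*sqrt(5)) + (0) + (0)] = 0/20 = 0
  <chi_rho, chi_5> = (1/20)[1*(10)*conj(2) + 1*(6)*conj(-2) + 2*(1 - sqrt(5))*conj(1/2 + sqrt(5)/2) + 2*(2*sqrt(5))*conj(-1/2 + sqrt(5)/2) + 2*(1 + sqrt(5))*conj(1/2 - sqrt(5)/2) + 2*(-2*sqrt(5))*conj(-sqrt(5)/2 - 1/2) + 5*(0)*conj(0) + 5*(0)*conj(0)]
      = (1/20)[(20) + (-12) + (-4) + (10 - 2*sqrt(5)) + (-4) + (2*sqrt(5) + 10) + (0) + (0)] = 20/20 = 1
  <chi_rho, chi_6> = (1/20)[1*(10)*conj(2) + 1*(6)*conj(2) + 2*(1 - sqrt(5))*conj(-1/2 + sqrt(5)/2) + 2*(2*sqrt(5))*conj(-sqrt(5)/2 - 1/2) + 2*(1 + sqrt(5))*conj(-sqrt(5)/2 - 1/2) + 2*(-2*sqrt(5))*conj(-1/2 + sqrt(5)/2) + 5*(0)*conj(0) + 5*(0)*conj(0)]
      = (1/20)[(20) + (12) + (-6 + 2*sqrt(5)) + (-10 - 2*sqrt(5)) + (-6 - 2*sqrt(5)) + (-10 + 2*sqrt(5)) + (0) + (0)] = 0/20 = 0
  <chi_rho, chi_7> = (1/20)[1*(10)*conj(2) + 1*(6)*conj(-2) + 2*(1 - sqrt(5))*conj(1/2 - sqrt(5)/2) + 2*(2*sqrt(5))*conj(-sqrt(5)/2 - 1/2) + 2*(1 + sqrt(5))*conj(1/2 + sqrt(5)/2) + 2*(-2*sqrt(5))*conj(-1/2 + sqrt(5)/2) + 5*(0)*conj(0) + 5*(0)*conj(0)]
      = (1/20)[(20) + (-12) + (6 - 2*sqrt(5)) + (-10 - 2*sqrt(5)) + (2*sqrt(5) + 6) + (-10 + 2*sqrt(5)) + (0) + (0)] = 0/20 = 0
  <chi_rho, chi_8> = (1/20)[1*(10)*conj(2) + 1*(6)*conj(2) + 2*(1 - sqrt(5))*conj(-sqrt(5)/2 - 1/2) + 2*(2*sqrt(5))*conj(-1/2 + sqrt(5)/2) + 2*(1 + sqrt(5))*conj(-1/2 + sqrt(5)/2) + 2*(-2*sqrt(5))*conj(-sqrt(5)/2 - 1/2) + 5*(0)*conj(0) + 5*(0)*conj(0)]
      = (1/20)[(20) + (12) + (4) + (10 - 2*sqrt(5)) + (4) + (2*sqrt(5) + 10) + (0) + (0)] = 60/20 = 3
Dimension check: dim(rho) = sum (mult * dim) = 1*1 + 1*1 + 0*1 + 0*1 + 1*2 + 0*2 + 0*2 + 3*2 = 10 = chi_rho(e) = 10.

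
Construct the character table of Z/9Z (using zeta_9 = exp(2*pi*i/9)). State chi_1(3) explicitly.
Character table of Z/9Z (irreps indexed chi_0,...,chi_8 with chi_k(m) = zeta_9^(k*m), zeta_9 = exp(2*pi*i/9)):
  irrep \ class  {0} (size 1)  {1} (size 1)    {2} (size 1)    {3} (size 1)    {4} (size 1)    {5} (size 1)    {6} (size 1)    {7} (size 1)    {8} (size 1)  
  chi_0          1             1               1               1               1               1               1               1               1             
  chi_1          1             exp(2*I*pi/9)   exp(4*I*pi/9)   exp(2*I*pi/3)   exp(8*I*pi/9)   exp(-8*I*pi/9)  exp(-2*I*pi/3)  exp(-4*I*pi/9)  exp(-2*I*pi/9)
  chi_2          1             exp(4*I*pi/9)   exp(8*I*pi/9)   exp(-2*I*pi/3)  exp(-2*I*pi/9)  exp(2*I*pi/9)   exp(2*I*pi/3)   exp(-8*I*pi/9)  exp(-4*I*pi/9)
  chi_3          1             exp(2*I*pi/3)   exp(-2*I*pi/3)  1               exp(2*I*pi/3)   exp(-2*I*pi/3)  1               exp(2*I*pi/3)   exp(-2*I*pi/3)
  chi_4          1             exp(8*I*pi/9)   exp(-2*I*pi/9)  exp(2*I*pi/3)   exp(-4*I*pi/9)  exp(4*I*pi/9)   exp(-2*I*pi/3)  exp(2*I*pi/9)   exp(-8*I*pi/9)
  chi_5          1             exp(-8*I*pi/9)  exp(2*I*pi/9)   exp(-2*I*pi/3)  exp(4*I*pi/9)   exp(-4*I*pi/9)  exp(2*I*pi/3)   exp(-2*I*pi/9)  exp(8*I*pi/9) 
  chi_6          1             exp(-2*I*pi/3)  exp(2*I*pi/3)   1               exp(-2*I*pi/3)  exp(2*I*pi/3)   1               exp(-2*I*pi/3)  exp(2*I*pi/3) 
  chi_7          1             exp(-4*I*pi/9)  exp(-8*I*pi/9)  exp(2*I*pi/3)   exp(2*I*pi/9)   exp(-2*I*pi/9)  exp(-2*I*pi/3)  exp(8*I*pi/9)   exp(4*I*pi/9) 
  chi_8          1             exp(-2*I*pi/9)  exp(-4*I*pi/9)  exp(-2*I*pi/3)  exp(-8*I*pi/9)  exp(8*I*pi/9)   exp(2*I*pi/3)   exp(4*I*pi/9)   exp(2*I*pi/9) 

Spot check: chi_1(3) = zeta_9^(1*3) = zeta_9^3 = exp(2*I*pi/3).

Argument: Z/9Z is abelian, so all 9 irreducible complex representations are 1-dimensional. They are given by chi_k(m) = zeta_9^(k*m) for k = 0,...,8. Row orthogonality: sum_m chi_k(m) conj(chi_l(m)) = 9 * [k = l].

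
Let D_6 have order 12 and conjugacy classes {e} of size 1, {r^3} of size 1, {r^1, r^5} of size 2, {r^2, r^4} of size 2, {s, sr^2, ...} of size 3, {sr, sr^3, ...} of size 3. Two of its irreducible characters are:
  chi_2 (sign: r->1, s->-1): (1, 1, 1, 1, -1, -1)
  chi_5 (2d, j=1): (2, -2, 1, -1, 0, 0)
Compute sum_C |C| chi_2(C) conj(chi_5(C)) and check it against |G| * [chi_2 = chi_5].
Sum = 0; so <chi_2, chi_5> = 0 (distinct irreducibles are orthogonal).

Working: Compute term by term over conjugacy classes (|C| * chi_2(C) * conj(chi_5(C))):
  1*(1)*conj(2) + 1*(1)*conj(-2) + 2*(1)*conj(1) + 2*(1)*conj(-1) + 3*(-1)*conj(0) + 3*(-1)*conj(0)
  = (2) + (-2) + (2) + (-2) + (0) + (0)
  = 0.
Dividing by |G| = 12 gives 0/12 = 0, matching the row-orthogonality relation <chi_2, chi_5> = [chi_2 = chi_5].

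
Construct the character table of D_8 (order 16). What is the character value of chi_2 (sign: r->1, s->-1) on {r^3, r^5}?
Conjugacy classes: {e} of size 1, {r^4} of size 1, {r^1, r^7} of size 2, {r^2, r^6} of size 2, {r^3, r^5} of size 2, {s, sr^2, ...} of size 4, {sr, sr^3, ...} of size 4.
Character table:
  irrep \ class              {e} (size 1)  {r^4} (size 1)  {r^1, r^7} (size 2)  {r^2, r^6} (size 2)  {r^3, r^5} (size 2)  {s, sr^2, ...} (size 4)  {sr, sr^3, ...} (size 4)
  chi_1 (triv)               1             1               1                    1                    1                    1                        1                       
  chi_2 (sign: r->1, s->-1)  1             1               1                    1                    1                    -1                       -1                      
  chi_3 (r->-1, s->1)        1             1               -1                   1                    -1                   1                        -1                      
  chi_4 (r->-1, s->-1)       1             1               -1                   1                    -1                   -1                       1                       
  chi_5 (2d, j=1)            2             -2              sqrt(2)              0                    -sqrt(2)             0                        0                       
  chi_6 (2d, j=2)            2             2               0                    -2                   0                    0                        0                       
  chi_7 (2d, j=3)            2             -2              -sqrt(2)             0                    sqrt(2)              0                        0                       

Spot check: chi_2 (sign: r->1, s->-1) on {r^3, r^5} = 1.

Justification: D_8 has order 2*8 = 16 with 7 conjugacy classes, hence 7 irreducibles. Sum of squared dims 1 + 1 + 1 + 1 + 4 + 4 + 4 = 16 = |G|. Linear characters come from the abelianisation; the 2-dimensional irreps have character r^k -> 2*cos(2*pi*j*k/8), reflections -> 0.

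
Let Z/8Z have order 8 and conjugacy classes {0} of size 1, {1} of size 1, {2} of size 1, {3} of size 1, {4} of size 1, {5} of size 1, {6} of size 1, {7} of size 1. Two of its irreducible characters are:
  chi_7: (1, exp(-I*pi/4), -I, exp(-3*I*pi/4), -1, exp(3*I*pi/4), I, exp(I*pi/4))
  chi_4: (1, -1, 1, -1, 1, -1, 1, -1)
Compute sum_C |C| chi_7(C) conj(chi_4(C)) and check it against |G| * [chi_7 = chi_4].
Sum = 0; so <chi_7, chi_4> = 0 (distinct irreducibles are orthogonal).

Explanation: Compute term by term over conjugacy classes (|C| * chi_7(C) * conj(chi_4(C))):
  1*(1)*conj(1) + 1*(exp(-I*pi/4))*conj(-1) + 1*(-I)*conj(1) + 1*(exp(-3*I*pi/4))*conj(-1) + 1*(-1)*conj(1) + 1*(exp(3*I*pi/4))*conj(-1) + 1*(I)*conj(1) + 1*(exp(I*pi/4))*conj(-1)
  = (1) + (-exp(-I*pi/4)) + (-I) + (-exp(-3*I*pi/4)) + (-1) + (-exp(3*I*pi/4)) + (I) + (-exp(I*pi/4))
  = 0.
(Exp terms are combined using exp(i*s)*conj(exp(i*t)) = exp(i*(s-t)), and sums of them are collapsed using the identity that for every m > 1 the m distinct m-th roots of unity sum to 0, e.g. 1 + exp(2*I*pi/3) + exp(-2*I*pi/3) = 0.)
Dividing by |G| = 8 gives 0/8 = 0, matching the row-orthogonality relation <chi_7, chi_4> = [chi_7 = chi_4].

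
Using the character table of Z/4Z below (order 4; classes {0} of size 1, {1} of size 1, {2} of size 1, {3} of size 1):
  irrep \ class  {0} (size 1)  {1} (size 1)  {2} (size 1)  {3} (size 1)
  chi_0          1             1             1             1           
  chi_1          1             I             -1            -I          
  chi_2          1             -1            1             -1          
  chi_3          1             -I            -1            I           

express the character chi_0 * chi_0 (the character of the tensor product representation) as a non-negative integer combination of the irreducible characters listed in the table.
chi_0 tensor chi_0 = chi_0 (all other irreducibles have multiplicity 0).

Details: The character of a tensor product is the pointwise product (chi_0 * chi_0)(C) = chi_0(C) * chi_0(C):
  {0}: (1)*(1), {1}: (1)*(1), {2}: (1)*(1), {3}: (1)*(1)
so (chi_0 * chi_0) takes values
  {0} -> 1, {1} -> 1, {2} -> 1, {3} -> 1.
Now take the inner product of this character with each irreducible chi from the table, <chi_0*chi_0, chi> = (1/4) sum_C |C| (chi_0*chi_0)(C) conj(chi(C)):
  <chi_0*chi_0, chi_0> = (1/4)[1*(1)*conj(1) + 1*(1)*conj(1) + 1*(1)*conj(1) + 1*(1)*conj(1)]
      = (1/4)[(1) + (1) + (1) + (1)] = 4/4 = 1
  <chi_0*chi_0, chi_1> = (1/4)[1*(1)*conj(1) + 1*(1)*conj(I) + 1*(1)*conj(-1) + 1*(1)*conj(-I)]
      = (1/4)[(1) + (-I) + (-1) + (I)] = 0/4 = 0
  <chi_0*chi_0, chi_2> = (1/4)[1*(1)*conj(1) + 1*(1)*conj(-1) + 1*(1)*conj(1) + 1*(1)*conj(-1)]
      = (1/4)[(1) + (-1) + (1) + (-1)] = 0/4 = 0
  <chi_0*chi_0, chi_3> = (1/4)[1*(1)*conj(1) + 1*(1)*conj(-I) + 1*(1)*conj(-1) + 1*(1)*conj(I)]
      = (1/4)[(1) + (I) + (-1) + (-I)] = 0/4 = 0
(Exp terms are combined using exp(i*s)*conj(exp(i*t)) = exp(i*(s-t)), and sums of them are collapsed using the identity that for every m > 1 the m distinct m-th roots of unity sum to 0, e.g. 1 + exp(2*I*pi/3) + exp(-2*I*pi/3) = 0.)
Hence the multiplicities are chi_0: 1. Dimension check: dim(chi_0)*dim(chi_0) = 1*1 = 1 and sum (mult * dim) = 1*1 = 1.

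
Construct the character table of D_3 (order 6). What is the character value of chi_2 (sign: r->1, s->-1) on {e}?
Conjugacy classes: {e} of size 1, {r^1, r^2} of size 2, {s, sr, ..., sr^2} of size 3.
Character table:
  irrep \ class              {e} (size 1)  {r^1, r^2} (size 2)  {s, sr, ..., sr^2} (size 3)
  chi_1 (triv)               1             1                    1                          
  chi_2 (sign: r->1, s->-1)  1             1                    -1                         
  chi_3 (2d, j=1)            2             -1                   0                          

Spot check: chi_2 (sign: r->1, s->-1) on {e} = 1.

Proof sketch: D_3 has order 2*3 = 6 with 3 conjugacy classes, hence 3 irreducibles. Sum of squared dims 1 + 1 + 4 = 6 = |G|. Linear characters come from the abelianisation; the 2-dimensional irreps have character r^k -> 2*cos(2*pi*j*k/3), reflections -> 0.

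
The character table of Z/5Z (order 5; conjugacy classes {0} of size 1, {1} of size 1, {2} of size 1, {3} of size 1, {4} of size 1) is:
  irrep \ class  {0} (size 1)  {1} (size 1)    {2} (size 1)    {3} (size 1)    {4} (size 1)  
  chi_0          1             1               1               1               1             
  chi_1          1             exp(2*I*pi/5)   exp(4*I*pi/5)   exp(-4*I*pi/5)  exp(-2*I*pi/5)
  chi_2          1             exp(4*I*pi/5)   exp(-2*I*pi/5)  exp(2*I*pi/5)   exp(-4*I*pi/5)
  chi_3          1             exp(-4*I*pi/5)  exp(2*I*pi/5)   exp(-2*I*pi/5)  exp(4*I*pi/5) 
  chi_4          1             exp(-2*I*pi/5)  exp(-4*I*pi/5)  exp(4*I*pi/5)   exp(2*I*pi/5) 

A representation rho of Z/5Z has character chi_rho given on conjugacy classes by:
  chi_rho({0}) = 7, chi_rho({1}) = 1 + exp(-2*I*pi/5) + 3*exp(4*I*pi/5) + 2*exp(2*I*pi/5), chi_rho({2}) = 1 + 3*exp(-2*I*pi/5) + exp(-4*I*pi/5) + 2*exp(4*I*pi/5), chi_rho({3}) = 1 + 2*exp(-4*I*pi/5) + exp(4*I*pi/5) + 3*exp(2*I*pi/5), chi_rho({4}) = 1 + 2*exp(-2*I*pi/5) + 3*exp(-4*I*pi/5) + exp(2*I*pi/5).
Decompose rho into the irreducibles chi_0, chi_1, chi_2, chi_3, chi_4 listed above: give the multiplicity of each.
Multiplicities: chi_0: 1, chi_1: 2, chi_2: 3, chi_3: 0, chi_4: 1.

Proof sketch: Use <chi_rho, chi> = (1/|G|) sum_C |C| * chi_rho(C) * conj(chi(C)) with |G| = 5 for each irreducible chi in the table:
  <chi_rho, chi_0> = (1/5)[1*(7)*conj(1) + 1*(1 + exp(-2*I*pi/5) + 3*exp(4*I*pi/5) + 2*exp(2*I*pi/5))*conj(1) + 1*(1 + 3*exp(-2*I*pi/5) + exp(-4*I*pi/5) + 2*exp(4*I*pi/5))*conj(1) + 1*(1 + 2*exp(-4*I*pi/5) + exp(4*I*pi/5) + 3*exp(2*I*pi/5))*conj(1) + 1*(1 + 2*exp(-2*I*pi/5) + 3*exp(-4*I*pi/5) + exp(2*I*pi/5))*conj(1)]
      = (1/5)[(7) + (1 + exp(-2*I*pi/5) + 3*exp(4*I*pi/5) + 2*exp(2*I*pi/5)) + (1 + 3*exp(-2*I*pi/5) + exp(-4*I*pi/5) + 2*exp(4*I*pi/5)) + (1 + 2*exp(-4*I*pi/5) + exp(4*I*pi/5) + 3*exp(2*I*pi/5)) + (1 + 2*exp(-2*I*pi/5) + 3*exp(-4*I*pi/5) + exp(2*I*pi/5))] = 5/5 = 1
  <chi_rho, chi_1> = (1/5)[1*(7)*conj(1) + 1*(1 + exp(-2*I*pi/5) + 3*exp(4*I*pi/5) + 2*exp(2*I*pi/5))*conj(exp(2*I*pi/5)) + 1*(1 + 3*exp(-2*I*pi/5) + exp(-4*I*pi/5) + 2*exp(4*I*pi/5))*conj(exp(4*I*pi/5)) + 1*(1 + 2*exp(-4*I*pi/5) + exp(4*I*pi/5) + 3*exp(2*I*pi/5))*conj(exp(-4*I*pi/5)) + 1*(1 + 2*exp(-2*I*pi/5) + 3*exp(-4*I*pi/5) + exp(2*I*pi/5))*conj(exp(-2*I*pi/5))]
      = (1/5)[(7) + (2 + exp(-2*I*pi/5) + exp(-4*I*pi/5) + 3*exp(2*I*pi/5)) + (2 + exp(-4*I*pi/5) + exp(2*I*pi/5) + 3*exp(4*I*pi/5)) + (2 + 3*exp(-4*I*pi/5) + exp(-2*I*pi/5) + exp(4*I*pi/5)) + (2 + 3*exp(-2*I*pi/5) + exp(4*I*pi/5) + exp(2*I*pi/5))] = 10/5 = 2
  <chi_rho, chi_2> = (1/5)[1*(7)*conj(1) + 1*(1 + exp(-2*I*pi/5) + 3*exp(4*I*pi/5) + 2*exp(2*I*pi/5))*conj(exp(4*I*pi/5)) + 1*(1 + 3*exp(-2*I*pi/5) + exp(-4*I*pi/5) + 2*exp(4*I*pi/5))*conj(exp(-2*I*pi/5)) + 1*(1 + 2*exp(-4*I*pi/5) + exp(4*I*pi/5) + 3*exp(2*I*pi/5))*conj(exp(2*I*pi/5)) + 1*(1 + 2*exp(-2*I*pi/5) + 3*exp(-4*I*pi/5) + exp(2*I*pi/5))*conj(exp(-4*I*pi/5))]
      = (1/5)[(7) + (3 + 2*exp(-2*I*pi/5) + exp(-4*I*pi/5) + exp(4*I*pi/5)) + (3 + 2*exp(-4*I*pi/5) + exp(-2*I*pi/5) + exp(2*I*pi/5)) + (3 + exp(-2*I*pi/5) + exp(2*I*pi/5) + 2*exp(4*I*pi/5)) + (3 + exp(-4*I*pi/5) + exp(4*I*pi/5) + 2*exp(2*I*pi/5))] = 15/5 = 3
  <chi_rho, chi_3> = (1/5)[1*(7)*conj(1) + 1*(1 + exp(-2*I*pi/5) + 3*exp(4*I*pi/5) + 2*exp(2*I*pi/5))*conj(exp(-4*I*pi/5)) + 1*(1 + 3*exp(-2*I*pi/5) + exp(-4*I*pi/5) + 2*exp(4*I*pi/5))*conj(exp(2*I*pi/5)) + 1*(1 + 2*exp(-4*I*pi/5) + exp(4*I*pi/5) + 3*exp(2*I*pi/5))*conj(exp(-2*I*pi/5)) + 1*(1 + 2*exp(-2*I*pi/5) + 3*exp(-4*I*pi/5) + exp(2*I*pi/5))*conj(exp(4*I*pi/5))]
      = (1/5)[(7) + (3*exp(-2*I*pi/5) + 2*exp(-4*I*pi/5) + exp(4*I*pi/5) + exp(2*I*pi/5)) + (3*exp(-4*I*pi/5) + exp(-2*I*pi/5) + exp(4*I*pi/5) + 2*exp(2*I*pi/5)) + (2*exp(-2*I*pi/5) + exp(-4*I*pi/5) + exp(2*I*pi/5) + 3*exp(4*I*pi/5)) + (exp(-2*I*pi/5) + exp(-4*I*pi/5) + 2*exp(4*I*pi/5) + 3*exp(2*I*pi/5))] = 0/5 = 0
  <chi_rho, chi_4> = (1/5)[1*(7)*conj(1) + 1*(1 + exp(-2*I*pi/5) + 3*exp(4*I*pi/5) + 2*exp(2*I*pi/5))*conj(exp(-2*I*pi/5)) + 1*(1 + 3*exp(-2*I*pi/5) + exp(-4*I*pi/5) + 2*exp(4*I*pi/5))*conj(exp(-4*I*pi/5)) + 1*(1 + 2*exp(-4*I*pi/5) + exp(4*I*pi/5) + 3*exp(2*I*pi/5))*conj(exp(4*I*pi/5)) + 1*(1 + 2*exp(-2*I*pi/5) + 3*exp(-4*I*pi/5) + exp(2*I*pi/5))*conj(exp(2*I*pi/5))]
      = (1/5)[(7) + (1 + 3*exp(-4*I*pi/5) + exp(2*I*pi/5) + 2*exp(4*I*pi/5)) + (1 + 2*exp(-2*I*pi/5) + exp(4*I*pi/5) + 3*exp(2*I*pi/5)) + (1 + 3*exp(-2*I*pi/5) + exp(-4*I*pi/5) + 2*exp(2*I*pi/5)) + (1 + 2*exp(-4*I*pi/5) + exp(-2*I*pi/5) + 3*exp(4*I*pi/5))] = 5/5 = 1
(Exp terms are combined using exp(i*s)*conj(exp(i*t)) = exp(i*(s-t)), and sums of them are collapsed using the identity that for every m > 1 the m distinct m-th roots of unity sum to 0, e.g. 1 + exp(2*I*pi/3) + exp(-2*I*pi/3) = 0.)
Dimension check: dim(rho) = sum (mult * dim) = 1*1 + 2*1 + 3*1 + 0*1 + 1*1 = 7 = chi_rho(e) = 7.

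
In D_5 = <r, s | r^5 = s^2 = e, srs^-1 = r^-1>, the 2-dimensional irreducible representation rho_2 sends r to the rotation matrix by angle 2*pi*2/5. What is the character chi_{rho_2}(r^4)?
chi_{rho_2}(r^4) = 2*cos(2*pi*2*4/5) = -sqrt(5)/2 - 1/2

Justification: rho_2(r^4) is rotation by angle 2*pi*2*4/5, whose trace is 2*cos(2*pi*2*4/5) = -sqrt(5)/2 - 1/2.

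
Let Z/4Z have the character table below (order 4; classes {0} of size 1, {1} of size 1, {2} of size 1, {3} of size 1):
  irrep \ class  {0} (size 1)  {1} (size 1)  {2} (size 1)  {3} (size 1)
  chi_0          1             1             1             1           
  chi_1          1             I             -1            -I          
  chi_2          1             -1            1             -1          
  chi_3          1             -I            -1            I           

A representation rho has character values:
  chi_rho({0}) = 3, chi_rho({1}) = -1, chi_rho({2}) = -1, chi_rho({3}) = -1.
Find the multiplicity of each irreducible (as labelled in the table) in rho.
Multiplicities: chi_0: 0, chi_1: 1, chi_2: 1, chi_3: 1.

Use <chi_rho, chi> = (1/|G|) sum_C |C| * chi_rho(C) * conj(chi(C)) with |G| = 4 for each irreducible chi in the table:
  <chi_rho, chi_0> = (1/4)[1*(3)*conj(1) + 1*(-1)*conj(1) + 1*(-1)*conj(1) + 1*(-1)*conj(1)]
      = (1/4)[(3) + (-1) + (-1) + (-1)] = 0/4 = 0
  <chi_rho, chi_1> = (1/4)[1*(3)*conj(1) + 1*(-1)*conj(I) + 1*(-1)*conj(-1) + 1*(-1)*conj(-I)]
      = (1/4)[(3) + (I) + (1) + (-I)] = 4/4 = 1
  <chi_rho, chi_2> = (1/4)[1*(3)*conj(1) + 1*(-1)*conj(-1) + 1*(-1)*conj(1) + 1*(-1)*conj(-1)]
      = (1/4)[(3) + (1) + (-1) + (1)] = 4/4 = 1
  <chi_rho, chi_3> = (1/4)[1*(3)*conj(1) + 1*(-1)*conj(-I) + 1*(-1)*conj(-1) + 1*(-1)*conj(I)]
      = (1/4)[(3) + (-I) + (1) + (I)] = 4/4 = 1
(Exp terms are combined using exp(i*s)*conj(exp(i*t)) = exp(i*(s-t)), and sums of them are collapsed using the identity that for every m > 1 the m distinct m-th roots of unity sum to 0, e.g. 1 + exp(2*I*pi/3) + exp(-2*I*pi/3) = 0.)
Dimension check: dim(rho) = sum (mult * dim) = 0*1 + 1*1 + 1*1 + 1*1 = 3 = chi_rho(e) = 3.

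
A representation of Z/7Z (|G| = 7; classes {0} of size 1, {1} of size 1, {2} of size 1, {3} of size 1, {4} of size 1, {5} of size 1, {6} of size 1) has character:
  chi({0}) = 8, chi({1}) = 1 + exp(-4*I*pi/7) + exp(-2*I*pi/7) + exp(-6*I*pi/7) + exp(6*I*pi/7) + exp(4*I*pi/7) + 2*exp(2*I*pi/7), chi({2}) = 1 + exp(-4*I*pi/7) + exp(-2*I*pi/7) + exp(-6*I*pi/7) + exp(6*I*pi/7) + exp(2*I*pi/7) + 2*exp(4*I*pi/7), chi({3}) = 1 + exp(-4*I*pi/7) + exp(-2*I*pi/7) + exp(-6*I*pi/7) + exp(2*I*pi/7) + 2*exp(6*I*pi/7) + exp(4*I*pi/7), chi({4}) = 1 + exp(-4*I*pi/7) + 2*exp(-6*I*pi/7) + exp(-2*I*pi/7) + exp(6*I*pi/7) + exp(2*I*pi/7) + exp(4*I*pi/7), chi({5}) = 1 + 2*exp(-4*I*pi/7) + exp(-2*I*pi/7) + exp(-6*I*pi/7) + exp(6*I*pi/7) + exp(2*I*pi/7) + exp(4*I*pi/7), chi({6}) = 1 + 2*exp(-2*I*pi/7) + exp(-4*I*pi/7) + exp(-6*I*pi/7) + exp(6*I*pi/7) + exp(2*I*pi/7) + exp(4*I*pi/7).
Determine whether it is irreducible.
Not irreducible (reducible): <chi, chi> = 10 > 1.

Why: <chi, chi> = (1/|G|) sum_C |C| * |chi(C)|^2 = (1/7)[1*|8|^2 + 1*|1 + exp(-4*I*pi/7) + exp(-2*I*pi/7) + exp(-6*I*pi/7) + exp(6*I*pi/7) + exp(4*I*pi/7) + 2*exp(2*I*pi/7)|^2 + 1*|1 + exp(-4*I*pi/7) + exp(-2*I*pi/7) + exp(-6*I*pi/7) + exp(6*I*pi/7) + exp(2*I*pi/7) + 2*exp(4*I*pi/7)|^2 + 1*|1 + exp(-4*I*pi/7) + exp(-2*I*pi/7) + exp(-6*I*pi/7) + exp(2*I*pi/7) + 2*exp(6*I*pi/7) + exp(4*I*pi/7)|^2 + 1*|1 + exp(-4*I*pi/7) + 2*exp(-6*I*pi/7) + exp(-2*I*pi/7) + exp(6*I*pi/7) + exp(2*I*pi/7) + exp(4*I*pi/7)|^2 + 1*|1 + 2*exp(-4*I*pi/7) + exp(-2*I*pi/7) + exp(-6*I*pi/7) + exp(6*I*pi/7) + exp(2*I*pi/7) + exp(4*I*pi/7)|^2 + 1*|1 + 2*exp(-2*I*pi/7) + exp(-4*I*pi/7) + exp(-6*I*pi/7) + exp(6*I*pi/7) + exp(2*I*pi/7) + exp(4*I*pi/7)|^2]
  = (1/7)[(64) + (1) + (1) + (1) + (1) + (1) + (1)] = 70/7 = 10.
(Exp terms are combined using exp(i*s)*conj(exp(i*t)) = exp(i*(s-t)), and sums of them are collapsed using the identity that for every m > 1 the m distinct m-th roots of unity sum to 0, e.g. 1 + exp(2*I*pi/3) + exp(-2*I*pi/3) = 0.)
A character is irreducible iff <chi, chi> = 1, so this representation is reducible.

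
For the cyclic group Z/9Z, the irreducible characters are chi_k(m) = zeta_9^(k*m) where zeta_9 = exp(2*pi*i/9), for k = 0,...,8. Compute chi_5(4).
chi_5(4) = zeta_9^20 = exp(4*I*pi/9)

Working: chi_5(4) = zeta_9^(5*4) = zeta_9^20. Since zeta_9^9 = 1, this equals zeta_9^2 = exp(2*pi*i*2/9) = exp(4*I*pi/9).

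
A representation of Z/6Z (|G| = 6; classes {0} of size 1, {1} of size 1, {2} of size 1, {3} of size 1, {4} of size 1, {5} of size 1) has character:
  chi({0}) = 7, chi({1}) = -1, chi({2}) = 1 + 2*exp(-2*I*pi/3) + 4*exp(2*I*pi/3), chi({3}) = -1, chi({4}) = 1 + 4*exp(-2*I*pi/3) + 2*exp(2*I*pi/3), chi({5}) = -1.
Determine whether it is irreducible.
Not irreducible (reducible): <chi, chi> = 11 > 1.

Justification: <chi, chi> = (1/|G|) sum_C |C| * |chi(C)|^2 = (1/6)[1*|7|^2 + 1*|-1|^2 + 1*|1 + 2*exp(-2*I*pi/3) + 4*exp(2*I*pi/3)|^2 + 1*|-1|^2 + 1*|1 + 4*exp(-2*I*pi/3) + 2*exp(2*I*pi/3)|^2 + 1*|-1|^2]
  = (1/6)[(49) + (1) + (7) + (1) + (7) + (1)] = 66/6 = 11.
(Exp terms are combined using exp(i*s)*conj(exp(i*t)) = exp(i*(s-t)), and sums of them are collapsed using the identity that for every m > 1 the m distinct m-th roots of unity sum to 0, e.g. 1 + exp(2*I*pi/3) + exp(-2*I*pi/3) = 0.)
A character is irreducible iff <chi, chi> = 1, so this representation is reducible.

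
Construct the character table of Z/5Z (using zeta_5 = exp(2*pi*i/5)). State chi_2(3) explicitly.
Character table of Z/5Z (irreps indexed chi_0,...,chi_4 with chi_k(m) = zeta_5^(k*m), zeta_5 = exp(2*pi*i/5)):
  irrep \ class  {0} (size 1)  {1} (size 1)    {2} (size 1)    {3} (size 1)    {4} (size 1)  
  chi_0          1             1               1               1               1             
  chi_1          1             exp(2*I*pi/5)   exp(4*I*pi/5)   exp(-4*I*pi/5)  exp(-2*I*pi/5)
  chi_2          1             exp(4*I*pi/5)   exp(-2*I*pi/5)  exp(2*I*pi/5)   exp(-4*I*pi/5)
  chi_3          1             exp(-4*I*pi/5)  exp(2*I*pi/5)   exp(-2*I*pi/5)  exp(4*I*pi/5) 
  chi_4          1             exp(-2*I*pi/5)  exp(-4*I*pi/5)  exp(4*I*pi/5)   exp(2*I*pi/5) 

Spot check: chi_2(3) = zeta_5^(2*3) = zeta_5^6 = exp(2*I*pi/5).

Reasoning: Z/5Z is abelian, so all 5 irreducible complex representations are 1-dimensional. They are given by chi_k(m) = zeta_5^(k*m) for k = 0,...,4. Row orthogonality: sum_m chi_k(m) conj(chi_l(m)) = 5 * [k = l].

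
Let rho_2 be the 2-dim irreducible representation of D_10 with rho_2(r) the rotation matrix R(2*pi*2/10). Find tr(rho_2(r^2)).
chi_{rho_2}(r^2) = 2*cos(2*pi*2*2/10) = -sqrt(5)/2 - 1/2

Reasoning: rho_2(r^2) is rotation by angle 2*pi*2*2/10, whose trace is 2*cos(2*pi*2*2/10) = -sqrt(5)/2 - 1/2.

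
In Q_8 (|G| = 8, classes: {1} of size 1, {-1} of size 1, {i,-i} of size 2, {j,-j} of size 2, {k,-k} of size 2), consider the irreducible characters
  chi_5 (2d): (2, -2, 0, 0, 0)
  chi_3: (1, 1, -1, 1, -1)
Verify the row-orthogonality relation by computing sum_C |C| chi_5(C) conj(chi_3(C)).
Sum = 0; so <chi_5, chi_3> = 0 (distinct irreducibles are orthogonal).

Solution. Compute term by term over conjugacy classes (|C| * chi_5(C) * conj(chi_3(C))):
  1*(2)*conj(1) + 1*(-2)*conj(1) + 2*(0)*conj(-1) + 2*(0)*conj(1) + 2*(0)*conj(-1)
  = (2) + (-2) + (0) + (0) + (0)
  = 0.
Dividing by |G| = 8 gives 0/8 = 0, matching the row-orthogonality relation <chi_5, chi_3> = [chi_5 = chi_3].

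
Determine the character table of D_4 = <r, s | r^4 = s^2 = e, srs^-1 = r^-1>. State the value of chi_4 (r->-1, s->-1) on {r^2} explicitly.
Conjugacy classes: {e} of size 1, {r^2} of size 1, {r^1, r^3} of size 2, {s, sr^2, ...} of size 2, {sr, sr^3, ...} of size 2.
Character table:
  irrep \ class              {e} (size 1)  {r^2} (size 1)  {r^1, r^3} (size 2)  {s, sr^2, ...} (size 2)  {sr, sr^3, ...} (size 2)
  chi_1 (triv)               1             1               1                    1                        1                       
  chi_2 (sign: r->1, s->-1)  1             1               1                    -1                       -1                      
  chi_3 (r->-1, s->1)        1             1               -1                   1                        -1                      
  chi_4 (r->-1, s->-1)       1             1               -1                   -1                       1                       
  chi_5 (2d, j=1)            2             -2              0                    0                        0                       

Spot check: chi_4 (r->-1, s->-1) on {r^2} = 1.

Working: D_4 has order 2*4 = 8 with 5 conjugacy classes, hence 5 irreducibles. Sum of squared dims 1 + 1 + 1 + 1 + 4 = 8 = |G|. Linear characters come from the abelianisation; the 2-dimensional irreps have character r^k -> 2*cos(2*pi*j*k/4), reflections -> 0.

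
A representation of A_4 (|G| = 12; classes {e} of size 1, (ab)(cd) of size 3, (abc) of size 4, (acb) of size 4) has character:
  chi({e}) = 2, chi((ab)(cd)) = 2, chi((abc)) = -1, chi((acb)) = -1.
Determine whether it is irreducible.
Not irreducible (reducible): <chi, chi> = 2 > 1.

Details: <chi, chi> = (1/|G|) sum_C |C| * |chi(C)|^2 = (1/12)[1*|2|^2 + 3*|2|^2 + 4*|-1|^2 + 4*|-1|^2]
  = (1/12)[(4) + (12) + (4) + (4)] = 24/12 = 2.
(Exp terms are combined using exp(i*s)*conj(exp(i*t)) = exp(i*(s-t)), and sums of them are collapsed using the identity that for every m > 1 the m distinct m-th roots of unity sum to 0, e.g. 1 + exp(2*I*pi/3) + exp(-2*I*pi/3) = 0.)
A character is irreducible iff <chi, chi> = 1, so this representation is reducible.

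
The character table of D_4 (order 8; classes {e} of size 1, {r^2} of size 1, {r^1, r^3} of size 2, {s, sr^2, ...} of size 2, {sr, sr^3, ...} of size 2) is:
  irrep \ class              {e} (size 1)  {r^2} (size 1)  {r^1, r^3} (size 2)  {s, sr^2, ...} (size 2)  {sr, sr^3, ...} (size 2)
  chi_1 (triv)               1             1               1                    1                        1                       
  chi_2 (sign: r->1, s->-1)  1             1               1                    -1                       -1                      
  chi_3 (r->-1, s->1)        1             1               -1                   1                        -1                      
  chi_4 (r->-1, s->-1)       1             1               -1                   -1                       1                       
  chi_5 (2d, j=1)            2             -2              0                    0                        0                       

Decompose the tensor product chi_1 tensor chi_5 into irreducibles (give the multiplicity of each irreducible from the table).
chi_1 tensor chi_5 = chi_5 (all other irreducibles have multiplicity 0).

Proof sketch: The character of a tensor product is the pointwise product (chi_1 * chi_5)(C) = chi_1(C) * chi_5(C):
  {e}: (1)*(2), {r^2}: (1)*(-2), {r^1, r^3}: (1)*(0), {s, sr^2, ...}: (1)*(0), {sr, sr^3, ...}: (1)*(0)
so (chi_1 * chi_5) takes values
  {e} -> 2, {r^2} -> -2, {r^1, r^3} -> 0, {s, sr^2, ...} -> 0, {sr, sr^3, ...} -> 0.
Now take the inner product of this character with each irreducible chi from the table, <chi_1*chi_5, chi> = (1/8) sum_C |C| (chi_1*chi_5)(C) conj(chi(C)):
  <chi_1*chi_5, chi_1> = (1/8)[1*(2)*conj(1) + 1*(-2)*conj(1) + 2*(0)*conj(1) + 2*(0)*conj(1) + 2*(0)*conj(1)]
      = (1/8)[(2) + (-2) + (0) + (0) + (0)] = 0/8 = 0
  <chi_1*chi_5, chi_2> = (1/8)[1*(2)*conj(1) + 1*(-2)*conj(1) + 2*(0)*conj(1) + 2*(0)*conj(-1) + 2*(0)*conj(-1)]
      = (1/8)[(2) + (-2) + (0) + (0) + (0)] = 0/8 = 0
  <chi_1*chi_5, chi_3> = (1/8)[1*(2)*conj(1) + 1*(-2)*conj(1) + 2*(0)*conj(-1) + 2*(0)*conj(1) + 2*(0)*conj(-1)]
      = (1/8)[(2) + (-2) + (0) + (0) + (0)] = 0/8 = 0
  <chi_1*chi_5, chi_4> = (1/8)[1*(2)*conj(1) + 1*(-2)*conj(1) + 2*(0)*conj(-1) + 2*(0)*conj(-1) + 2*(0)*conj(1)]
      = (1/8)[(2) + (-2) + (0) + (0) + (0)] = 0/8 = 0
  <chi_1*chi_5, chi_5> = (1/8)[1*(2)*conj(2) + 1*(-2)*conj(-2) + 2*(0)*conj(0) + 2*(0)*conj(0) + 2*(0)*conj(0)]
      = (1/8)[(4) + (4) + (0) + (0) + (0)] = 8/8 = 1
Hence the multiplicities are chi_5: 1. Dimension check: dim(chi_1)*dim(chi_5) = 1*2 = 2 and sum (mult * dim) = 1*2 = 2.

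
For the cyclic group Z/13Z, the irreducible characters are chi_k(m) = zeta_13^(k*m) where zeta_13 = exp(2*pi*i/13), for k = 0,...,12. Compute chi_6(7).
chi_6(7) = zeta_13^42 = exp(6*I*pi/13)

Explanation: chi_6(7) = zeta_13^(6*7) = zeta_13^42. Since zeta_13^13 = 1, this equals zeta_13^3 = exp(2*pi*i*3/13) = exp(6*I*pi/13).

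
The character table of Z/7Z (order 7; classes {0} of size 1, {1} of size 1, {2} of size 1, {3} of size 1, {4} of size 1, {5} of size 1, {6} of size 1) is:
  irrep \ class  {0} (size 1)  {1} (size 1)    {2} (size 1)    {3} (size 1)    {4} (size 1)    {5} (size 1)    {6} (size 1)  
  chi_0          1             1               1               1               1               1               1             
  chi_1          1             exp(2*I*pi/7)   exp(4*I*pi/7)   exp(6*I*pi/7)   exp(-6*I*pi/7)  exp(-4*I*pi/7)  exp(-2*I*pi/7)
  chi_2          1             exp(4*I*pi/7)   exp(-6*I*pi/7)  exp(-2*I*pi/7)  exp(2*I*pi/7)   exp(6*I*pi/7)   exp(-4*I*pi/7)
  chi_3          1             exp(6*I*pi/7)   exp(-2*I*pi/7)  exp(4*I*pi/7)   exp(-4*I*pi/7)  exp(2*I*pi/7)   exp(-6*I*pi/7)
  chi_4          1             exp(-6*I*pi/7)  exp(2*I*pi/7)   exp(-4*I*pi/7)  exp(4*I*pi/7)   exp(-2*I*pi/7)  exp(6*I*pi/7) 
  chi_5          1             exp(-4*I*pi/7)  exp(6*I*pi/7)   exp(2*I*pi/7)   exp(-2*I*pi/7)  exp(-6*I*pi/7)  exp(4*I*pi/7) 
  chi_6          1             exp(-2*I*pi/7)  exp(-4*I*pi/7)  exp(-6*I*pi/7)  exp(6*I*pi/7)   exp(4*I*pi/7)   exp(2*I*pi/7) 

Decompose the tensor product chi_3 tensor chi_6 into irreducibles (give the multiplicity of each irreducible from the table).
chi_3 tensor chi_6 = chi_2 (all other irreducibles have multiplicity 0).

The character of a tensor product is the pointwise product (chi_3 * chi_6)(C) = chi_3(C) * chi_6(C):
  {0}: (1)*(1), {1}: (exp(6*I*pi/7))*(exp(-2*I*pi/7)), {2}: (exp(-2*I*pi/7))*(exp(-4*I*pi/7)), {3}: (exp(4*I*pi/7))*(exp(-6*I*pi/7)), {4}: (exp(-4*I*pi/7))*(exp(6*I*pi/7)), {5}: (exp(2*I*pi/7))*(exp(4*I*pi/7)), {6}: (exp(-6*I*pi/7))*(exp(2*I*pi/7))
so (chi_3 * chi_6) takes values
  {0} -> 1, {1} -> exp(4*I*pi/7), {2} -> exp(-6*I*pi/7), {3} -> exp(-2*I*pi/7), {4} -> exp(2*I*pi/7), {5} -> exp(6*I*pi/7), {6} -> exp(-4*I*pi/7).
Now take the inner product of this character with each irreducible chi from the table, <chi_3*chi_6, chi> = (1/7) sum_C |C| (chi_3*chi_6)(C) conj(chi(C)):
  <chi_3*chi_6, chi_0> = (1/7)[1*(1)*conj(1) + 1*(exp(4*I*pi/7))*conj(1) + 1*(exp(-6*I*pi/7))*conj(1) + 1*(exp(-2*I*pi/7))*conj(1) + 1*(exp(2*I*pi/7))*conj(1) + 1*(exp(6*I*pi/7))*conj(1) + 1*(exp(-4*I*pi/7))*conj(1)]
      = (1/7)[(1) + (exp(4*I*pi/7)) + (exp(-6*I*pi/7)) + (exp(-2*I*pi/7)) + (exp(2*I*pi/7)) + (exp(6*I*pi/7)) + (exp(-4*I*pi/7))] = 0/7 = 0
  <chi_3*chi_6, chi_1> = (1/7)[1*(1)*conj(1) + 1*(exp(4*I*pi/7))*conj(exp(2*I*pi/7)) + 1*(exp(-6*I*pi/7))*conj(exp(4*I*pi/7)) + 1*(exp(-2*I*pi/7))*conj(exp(6*I*pi/7)) + 1*(exp(2*I*pi/7))*conj(exp(-6*I*pi/7)) + 1*(exp(6*I*pi/7))*conj(exp(-4*I*pi/7)) + 1*(exp(-4*I*pi/7))*conj(exp(-2*I*pi/7))]
      = (1/7)[(1) + (exp(2*I*pi/7)) + (exp(4*I*pi/7)) + (exp(6*I*pi/7)) + (exp(-6*I*pi/7)) + (exp(-4*I*pi/7)) + (exp(-2*I*pi/7))] = 0/7 = 0
  <chi_3*chi_6, chi_2> = (1/7)[1*(1)*conj(1) + 1*(exp(4*I*pi/7))*conj(exp(4*I*pi/7)) + 1*(exp(-6*I*pi/7))*conj(exp(-6*I*pi/7)) + 1*(exp(-2*I*pi/7))*conj(exp(-2*I*pi/7)) + 1*(exp(2*I*pi/7))*conj(exp(2*I*pi/7)) + 1*(exp(6*I*pi/7))*conj(exp(6*I*pi/7)) + 1*(exp(-4*I*pi/7))*conj(exp(-4*I*pi/7))]
      = (1/7)[(1) + (1) + (1) + (1) + (1) + (1) + (1)] = 7/7 = 1
  <chi_3*chi_6, chi_3> = (1/7)[1*(1)*conj(1) + 1*(exp(4*I*pi/7))*conj(exp(6*I*pi/7)) + 1*(exp(-6*I*pi/7))*conj(exp(-2*I*pi/7)) + 1*(exp(-2*I*pi/7))*conj(exp(4*I*pi/7)) + 1*(exp(2*I*pi/7))*conj(exp(-4*I*pi/7)) + 1*(exp(6*I*pi/7))*conj(exp(2*I*pi/7)) + 1*(exp(-4*I*pi/7))*conj(exp(-6*I*pi/7))]
      = (1/7)[(1) + (exp(-2*I*pi/7)) + (exp(-4*I*pi/7)) + (exp(-6*I*pi/7)) + (exp(6*I*pi/7)) + (exp(4*I*pi/7)) + (exp(2*I*pi/7))] = 0/7 = 0
  <chi_3*chi_6, chi_4> = (1/7)[1*(1)*conj(1) + 1*(exp(4*I*pi/7))*conj(exp(-6*I*pi/7)) + 1*(exp(-6*I*pi/7))*conj(exp(2*I*pi/7)) + 1*(exp(-2*I*pi/7))*conj(exp(-4*I*pi/7)) + 1*(exp(2*I*pi/7))*conj(exp(4*I*pi/7)) + 1*(exp(6*I*pi/7))*conj(exp(-2*I*pi/7)) + 1*(exp(-4*I*pi/7))*conj(exp(6*I*pi/7))]
      = (1/7)[(1) + (exp(-4*I*pi/7)) + (exp(6*I*pi/7)) + (exp(2*I*pi/7)) + (exp(-2*I*pi/7)) + (exp(-6*I*pi/7)) + (exp(4*I*pi/7))] = 0/7 = 0
  <chi_3*chi_6, chi_5> = (1/7)[1*(1)*conj(1) + 1*(exp(4*I*pi/7))*conj(exp(-4*I*pi/7)) + 1*(exp(-6*I*pi/7))*conj(exp(6*I*pi/7)) + 1*(exp(-2*I*pi/7))*conj(exp(2*I*pi/7)) + 1*(exp(2*I*pi/7))*conj(exp(-2*I*pi/7)) + 1*(exp(6*I*pi/7))*conj(exp(-6*I*pi/7)) + 1*(exp(-4*I*pi/7))*conj(exp(4*I*pi/7))]
      = (1/7)[(1) + (exp(-6*I*pi/7)) + (exp(2*I*pi/7)) + (exp(-4*I*pi/7)) + (exp(4*I*pi/7)) + (exp(-2*I*pi/7)) + (exp(6*I*pi/7))] = 0/7 = 0
  <chi_3*chi_6, chi_6> = (1/7)[1*(1)*conj(1) + 1*(exp(4*I*pi/7))*conj(exp(-2*I*pi/7)) + 1*(exp(-6*I*pi/7))*conj(exp(-4*I*pi/7)) + 1*(exp(-2*I*pi/7))*conj(exp(-6*I*pi/7)) + 1*(exp(2*I*pi/7))*conj(exp(6*I*pi/7)) + 1*(exp(6*I*pi/7))*conj(exp(4*I*pi/7)) + 1*(exp(-4*I*pi/7))*conj(exp(2*I*pi/7))]
      = (1/7)[(1) + (exp(6*I*pi/7)) + (exp(-2*I*pi/7)) + (exp(4*I*pi/7)) + (exp(-4*I*pi/7)) + (exp(2*I*pi/7)) + (exp(-6*I*pi/7))] = 0/7 = 0
(Exp terms are combined using exp(i*s)*conj(exp(i*t)) = exp(i*(s-t)), and sums of them are collapsed using the identity that for every m > 1 the m distinct m-th roots of unity sum to 0, e.g. 1 + exp(2*I*pi/3) + exp(-2*I*pi/3) = 0.)
Hence the multiplicities are chi_2: 1. Dimension check: dim(chi_3)*dim(chi_6) = 1*1 = 1 and sum (mult * dim) = 1*1 = 1.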